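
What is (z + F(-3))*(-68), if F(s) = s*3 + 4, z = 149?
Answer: -9792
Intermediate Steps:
F(s) = 4 + 3*s (F(s) = 3*s + 4 = 4 + 3*s)
(z + F(-3))*(-68) = (149 + (4 + 3*(-3)))*(-68) = (149 + (4 - 9))*(-68) = (149 - 5)*(-68) = 144*(-68) = -9792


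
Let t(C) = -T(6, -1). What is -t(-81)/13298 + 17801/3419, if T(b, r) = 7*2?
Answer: 118382782/22732931 ≈ 5.2075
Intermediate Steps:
T(b, r) = 14
t(C) = -14 (t(C) = -1*14 = -14)
-t(-81)/13298 + 17801/3419 = -1*(-14)/13298 + 17801/3419 = 14*(1/13298) + 17801*(1/3419) = 7/6649 + 17801/3419 = 118382782/22732931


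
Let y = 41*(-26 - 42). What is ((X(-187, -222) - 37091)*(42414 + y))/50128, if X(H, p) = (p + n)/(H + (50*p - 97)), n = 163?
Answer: -8365918093505/285328576 ≈ -29320.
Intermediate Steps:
X(H, p) = (163 + p)/(-97 + H + 50*p) (X(H, p) = (p + 163)/(H + (50*p - 97)) = (163 + p)/(H + (-97 + 50*p)) = (163 + p)/(-97 + H + 50*p))
y = -2788 (y = 41*(-68) = -2788)
((X(-187, -222) - 37091)*(42414 + y))/50128 = (((163 - 222)/(-97 - 187 + 50*(-222)) - 37091)*(42414 - 2788))/50128 = ((-59/(-97 - 187 - 11100) - 37091)*39626)*(1/50128) = ((-59/(-11384) - 37091)*39626)*(1/50128) = ((-1/11384*(-59) - 37091)*39626)*(1/50128) = ((59/11384 - 37091)*39626)*(1/50128) = -422243885/11384*39626*(1/50128) = -8365918093505/5692*1/50128 = -8365918093505/285328576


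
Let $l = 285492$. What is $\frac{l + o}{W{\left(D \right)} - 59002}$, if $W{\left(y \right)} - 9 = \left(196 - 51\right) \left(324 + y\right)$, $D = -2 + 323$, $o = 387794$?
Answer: $\frac{336643}{17266} \approx 19.497$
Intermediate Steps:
$D = 321$
$W{\left(y \right)} = 46989 + 145 y$ ($W{\left(y \right)} = 9 + \left(196 - 51\right) \left(324 + y\right) = 9 + 145 \left(324 + y\right) = 9 + \left(46980 + 145 y\right) = 46989 + 145 y$)
$\frac{l + o}{W{\left(D \right)} - 59002} = \frac{285492 + 387794}{\left(46989 + 145 \cdot 321\right) - 59002} = \frac{673286}{\left(46989 + 46545\right) - 59002} = \frac{673286}{93534 - 59002} = \frac{673286}{34532} = 673286 \cdot \frac{1}{34532} = \frac{336643}{17266}$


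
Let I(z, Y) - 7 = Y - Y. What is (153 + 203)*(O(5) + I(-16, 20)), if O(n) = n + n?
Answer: 6052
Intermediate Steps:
I(z, Y) = 7 (I(z, Y) = 7 + (Y - Y) = 7 + 0 = 7)
O(n) = 2*n
(153 + 203)*(O(5) + I(-16, 20)) = (153 + 203)*(2*5 + 7) = 356*(10 + 7) = 356*17 = 6052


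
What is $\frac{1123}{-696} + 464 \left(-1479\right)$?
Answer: $- \frac{477635299}{696} \approx -6.8626 \cdot 10^{5}$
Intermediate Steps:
$\frac{1123}{-696} + 464 \left(-1479\right) = 1123 \left(- \frac{1}{696}\right) - 686256 = - \frac{1123}{696} - 686256 = - \frac{477635299}{696}$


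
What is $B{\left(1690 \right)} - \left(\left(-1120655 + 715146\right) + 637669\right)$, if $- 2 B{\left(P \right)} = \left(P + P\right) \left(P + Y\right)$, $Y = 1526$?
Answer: $-5667200$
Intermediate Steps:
$B{\left(P \right)} = - P \left(1526 + P\right)$ ($B{\left(P \right)} = - \frac{\left(P + P\right) \left(P + 1526\right)}{2} = - \frac{2 P \left(1526 + P\right)}{2} = - P \left(1526 + P\right)$)
$B{\left(1690 \right)} - \left(\left(-1120655 + 715146\right) + 637669\right) = \left(-1\right) 1690 \left(1526 + 1690\right) - \left(\left(-1120655 + 715146\right) + 637669\right) = \left(-1\right) 1690 \cdot 3216 - \left(-405509 + 637669\right) = -5435040 - 232160 = -5667200$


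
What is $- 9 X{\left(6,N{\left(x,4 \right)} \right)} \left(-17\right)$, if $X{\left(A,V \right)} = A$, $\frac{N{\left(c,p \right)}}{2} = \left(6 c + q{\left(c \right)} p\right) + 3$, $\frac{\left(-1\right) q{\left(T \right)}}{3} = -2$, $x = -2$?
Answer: $918$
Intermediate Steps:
$q{\left(T \right)} = 6$ ($q{\left(T \right)} = \left(-3\right) \left(-2\right) = 6$)
$N{\left(c,p \right)} = 6 + 12 c + 12 p$ ($N{\left(c,p \right)} = 2 \left(\left(6 c + 6 p\right) + 3\right) = 2 \left(3 + 6 c + 6 p\right) = 6 + 12 c + 12 p$)
$- 9 X{\left(6,N{\left(x,4 \right)} \right)} \left(-17\right) = \left(-9\right) 6 \left(-17\right) = \left(-54\right) \left(-17\right) = 918$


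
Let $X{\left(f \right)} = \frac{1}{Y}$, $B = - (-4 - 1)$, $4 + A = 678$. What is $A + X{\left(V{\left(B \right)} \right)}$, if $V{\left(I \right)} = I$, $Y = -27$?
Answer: $\frac{18197}{27} \approx 673.96$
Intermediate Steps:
$A = 674$ ($A = -4 + 678 = 674$)
$B = 5$ ($B = \left(-1\right) \left(-5\right) = 5$)
$X{\left(f \right)} = - \frac{1}{27}$ ($X{\left(f \right)} = \frac{1}{-27} = - \frac{1}{27}$)
$A + X{\left(V{\left(B \right)} \right)} = 674 - \frac{1}{27} = \frac{18197}{27}$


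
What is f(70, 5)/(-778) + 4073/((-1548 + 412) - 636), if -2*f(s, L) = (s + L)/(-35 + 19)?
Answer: -25383577/11028928 ≈ -2.3015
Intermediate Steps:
f(s, L) = L/32 + s/32 (f(s, L) = -(s + L)/(2*(-35 + 19)) = -(L + s)/(2*(-16)) = -(L + s)*(-1)/(2*16) = -(-L/16 - s/16)/2 = L/32 + s/32)
f(70, 5)/(-778) + 4073/((-1548 + 412) - 636) = ((1/32)*5 + (1/32)*70)/(-778) + 4073/((-1548 + 412) - 636) = (5/32 + 35/16)*(-1/778) + 4073/(-1136 - 636) = (75/32)*(-1/778) + 4073/(-1772) = -75/24896 + 4073*(-1/1772) = -75/24896 - 4073/1772 = -25383577/11028928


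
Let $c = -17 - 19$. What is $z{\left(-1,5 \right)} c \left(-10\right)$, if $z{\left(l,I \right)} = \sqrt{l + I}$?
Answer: $720$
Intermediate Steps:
$z{\left(l,I \right)} = \sqrt{I + l}$
$c = -36$ ($c = -17 - 19 = -36$)
$z{\left(-1,5 \right)} c \left(-10\right) = \sqrt{5 - 1} \left(-36\right) \left(-10\right) = \sqrt{4} \left(-36\right) \left(-10\right) = 2 \left(-36\right) \left(-10\right) = \left(-72\right) \left(-10\right) = 720$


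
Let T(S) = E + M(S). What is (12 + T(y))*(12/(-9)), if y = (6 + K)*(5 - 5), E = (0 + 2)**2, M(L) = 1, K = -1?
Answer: -68/3 ≈ -22.667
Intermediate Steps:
E = 4 (E = 2**2 = 4)
y = 0 (y = (6 - 1)*(5 - 5) = 5*0 = 0)
T(S) = 5 (T(S) = 4 + 1 = 5)
(12 + T(y))*(12/(-9)) = (12 + 5)*(12/(-9)) = 17*(12*(-1/9)) = 17*(-4/3) = -68/3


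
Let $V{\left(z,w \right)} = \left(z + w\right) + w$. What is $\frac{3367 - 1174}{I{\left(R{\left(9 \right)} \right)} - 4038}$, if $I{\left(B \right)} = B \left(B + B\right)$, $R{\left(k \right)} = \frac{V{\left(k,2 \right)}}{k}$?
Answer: $- \frac{10449}{19220} \approx -0.54365$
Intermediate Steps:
$V{\left(z,w \right)} = z + 2 w$ ($V{\left(z,w \right)} = \left(w + z\right) + w = z + 2 w$)
$R{\left(k \right)} = \frac{4 + k}{k}$ ($R{\left(k \right)} = \frac{k + 2 \cdot 2}{k} = \frac{k + 4}{k} = \frac{4 + k}{k}$)
$I{\left(B \right)} = 2 B^{2}$ ($I{\left(B \right)} = B 2 B = 2 B^{2}$)
$\frac{3367 - 1174}{I{\left(R{\left(9 \right)} \right)} - 4038} = \frac{3367 - 1174}{2 \left(\frac{4 + 9}{9}\right)^{2} - 4038} = \frac{2193}{2 \left(\frac{1}{9} \cdot 13\right)^{2} - 4038} = \frac{2193}{2 \left(\frac{13}{9}\right)^{2} - 4038} = \frac{2193}{2 \cdot \frac{169}{81} - 4038} = \frac{2193}{\frac{338}{81} - 4038} = \frac{2193}{- \frac{326740}{81}} = 2193 \left(- \frac{81}{326740}\right) = - \frac{10449}{19220}$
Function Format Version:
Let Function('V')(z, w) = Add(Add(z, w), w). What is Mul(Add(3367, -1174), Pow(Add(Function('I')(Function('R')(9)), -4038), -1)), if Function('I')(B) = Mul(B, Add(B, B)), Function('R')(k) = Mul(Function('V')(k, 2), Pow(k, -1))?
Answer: Rational(-10449, 19220) ≈ -0.54365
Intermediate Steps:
Function('V')(z, w) = Add(z, Mul(2, w)) (Function('V')(z, w) = Add(Add(w, z), w) = Add(z, Mul(2, w)))
Function('R')(k) = Mul(Pow(k, -1), Add(4, k)) (Function('R')(k) = Mul(Add(k, Mul(2, 2)), Pow(k, -1)) = Mul(Add(k, 4), Pow(k, -1)) = Mul(Add(4, k), Pow(k, -1)) = Mul(Pow(k, -1), Add(4, k)))
Function('I')(B) = Mul(2, Pow(B, 2)) (Function('I')(B) = Mul(B, Mul(2, B)) = Mul(2, Pow(B, 2)))
Mul(Add(3367, -1174), Pow(Add(Function('I')(Function('R')(9)), -4038), -1)) = Mul(Add(3367, -1174), Pow(Add(Mul(2, Pow(Mul(Pow(9, -1), Add(4, 9)), 2)), -4038), -1)) = Mul(2193, Pow(Add(Mul(2, Pow(Mul(Rational(1, 9), 13), 2)), -4038), -1)) = Mul(2193, Pow(Add(Mul(2, Pow(Rational(13, 9), 2)), -4038), -1)) = Mul(2193, Pow(Add(Mul(2, Rational(169, 81)), -4038), -1)) = Mul(2193, Pow(Add(Rational(338, 81), -4038), -1)) = Mul(2193, Pow(Rational(-326740, 81), -1)) = Mul(2193, Rational(-81, 326740)) = Rational(-10449, 19220)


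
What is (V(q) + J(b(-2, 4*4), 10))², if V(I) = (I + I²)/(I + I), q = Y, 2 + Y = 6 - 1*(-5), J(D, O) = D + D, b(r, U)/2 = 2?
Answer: 169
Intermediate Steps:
b(r, U) = 4 (b(r, U) = 2*2 = 4)
J(D, O) = 2*D
Y = 9 (Y = -2 + (6 - 1*(-5)) = -2 + (6 + 5) = -2 + 11 = 9)
q = 9
V(I) = (I + I²)/(2*I) (V(I) = (I + I²)/((2*I)) = (I + I²)*(1/(2*I)) = (I + I²)/(2*I))
(V(q) + J(b(-2, 4*4), 10))² = ((½ + (½)*9) + 2*4)² = ((½ + 9/2) + 8)² = (5 + 8)² = 13² = 169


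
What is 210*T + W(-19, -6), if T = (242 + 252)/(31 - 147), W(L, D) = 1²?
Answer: -25906/29 ≈ -893.31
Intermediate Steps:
W(L, D) = 1
T = -247/58 (T = 494/(-116) = 494*(-1/116) = -247/58 ≈ -4.2586)
210*T + W(-19, -6) = 210*(-247/58) + 1 = -25935/29 + 1 = -25906/29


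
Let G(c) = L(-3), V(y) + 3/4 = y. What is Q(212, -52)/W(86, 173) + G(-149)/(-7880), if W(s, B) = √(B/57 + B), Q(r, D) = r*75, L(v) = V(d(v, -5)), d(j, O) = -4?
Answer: 19/31520 + 7950*√571938/5017 ≈ 1198.4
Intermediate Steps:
V(y) = -¾ + y
L(v) = -19/4 (L(v) = -¾ - 4 = -19/4)
Q(r, D) = 75*r
W(s, B) = √3306*√B/57 (W(s, B) = √(B*(1/57) + B) = √(B/57 + B) = √(58*B/57) = √3306*√B/57)
G(c) = -19/4
Q(212, -52)/W(86, 173) + G(-149)/(-7880) = (75*212)/((√3306*√173/57)) - 19/4/(-7880) = 15900/((√571938/57)) - 19/4*(-1/7880) = 15900*(√571938/10034) + 19/31520 = 7950*√571938/5017 + 19/31520 = 19/31520 + 7950*√571938/5017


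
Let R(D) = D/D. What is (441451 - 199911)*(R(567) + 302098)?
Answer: 72968992460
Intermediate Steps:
R(D) = 1
(441451 - 199911)*(R(567) + 302098) = (441451 - 199911)*(1 + 302098) = 241540*302099 = 72968992460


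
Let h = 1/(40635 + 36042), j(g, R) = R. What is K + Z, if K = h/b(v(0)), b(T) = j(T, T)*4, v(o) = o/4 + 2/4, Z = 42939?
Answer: 6584867407/153354 ≈ 42939.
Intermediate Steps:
v(o) = ½ + o/4 (v(o) = o*(¼) + 2*(¼) = o/4 + ½ = ½ + o/4)
h = 1/76677 ≈ 1.3042e-5
b(T) = 4*T (b(T) = T*4 = 4*T)
K = 1/153354 (K = 1/(76677*((4*(½ + (¼)*0)))) = 1/(76677*((4*(½ + 0)))) = 1/(76677*((4*(½)))) = (1/76677)/2 = (1/76677)*(½) = 1/153354 ≈ 6.5209e-6)
K + Z = 1/153354 + 42939 = 6584867407/153354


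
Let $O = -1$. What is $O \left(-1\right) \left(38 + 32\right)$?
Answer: $70$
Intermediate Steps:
$O \left(-1\right) \left(38 + 32\right) = \left(-1\right) \left(-1\right) \left(38 + 32\right) = 1 \cdot 70 = 70$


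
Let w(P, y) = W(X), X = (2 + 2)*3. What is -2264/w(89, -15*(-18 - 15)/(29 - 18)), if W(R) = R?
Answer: -566/3 ≈ -188.67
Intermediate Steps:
X = 12 (X = 4*3 = 12)
w(P, y) = 12
-2264/w(89, -15*(-18 - 15)/(29 - 18)) = -2264/12 = -2264*1/12 = -566/3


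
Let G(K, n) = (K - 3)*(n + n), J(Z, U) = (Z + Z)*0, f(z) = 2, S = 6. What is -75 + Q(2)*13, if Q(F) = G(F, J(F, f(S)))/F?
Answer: -75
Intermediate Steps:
J(Z, U) = 0 (J(Z, U) = (2*Z)*0 = 0)
G(K, n) = 2*n*(-3 + K) (G(K, n) = (-3 + K)*(2*n) = 2*n*(-3 + K))
Q(F) = 0 (Q(F) = (2*0*(-3 + F))/F = 0/F = 0)
-75 + Q(2)*13 = -75 + 0*13 = -75 + 0 = -75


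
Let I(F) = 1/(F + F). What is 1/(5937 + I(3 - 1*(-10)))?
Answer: 26/154363 ≈ 0.00016843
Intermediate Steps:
I(F) = 1/(2*F)
1/(5937 + I(3 - 1*(-10))) = 1/(5937 + 1/(2*(3 - 1*(-10)))) = 1/(5937 + 1/(2*(3 + 10))) = 1/(5937 + (½)/13) = 1/(5937 + (½)*(1/13)) = 1/(5937 + 1/26) = 1/(154363/26) = 26/154363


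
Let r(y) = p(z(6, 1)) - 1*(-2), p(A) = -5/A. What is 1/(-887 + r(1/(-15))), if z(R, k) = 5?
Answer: -1/886 ≈ -0.0011287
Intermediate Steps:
r(y) = 1 (r(y) = -5/5 - 1*(-2) = -5*1/5 + 2 = -1 + 2 = 1)
1/(-887 + r(1/(-15))) = 1/(-887 + 1) = 1/(-886) = -1/886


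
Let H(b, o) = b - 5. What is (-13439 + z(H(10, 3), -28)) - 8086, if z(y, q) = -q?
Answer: -21497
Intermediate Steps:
H(b, o) = -5 + b
(-13439 + z(H(10, 3), -28)) - 8086 = (-13439 - 1*(-28)) - 8086 = (-13439 + 28) - 8086 = -13411 - 8086 = -21497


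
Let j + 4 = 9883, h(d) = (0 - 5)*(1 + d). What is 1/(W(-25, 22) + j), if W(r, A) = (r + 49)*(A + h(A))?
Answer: 1/7647 ≈ 0.00013077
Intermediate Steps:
h(d) = -5 - 5*d (h(d) = -5*(1 + d) = -5 - 5*d)
j = 9879 (j = -4 + 9883 = 9879)
W(r, A) = (-5 - 4*A)*(49 + r) (W(r, A) = (r + 49)*(A + (-5 - 5*A)) = (49 + r)*(-5 - 4*A) = (-5 - 4*A)*(49 + r))
1/(W(-25, 22) + j) = 1/((-245 - 196*22 + 22*(-25) - 5*(-25)*(1 + 22)) + 9879) = 1/((-245 - 4312 - 550 - 5*(-25)*23) + 9879) = 1/((-245 - 4312 - 550 + 2875) + 9879) = 1/(-2232 + 9879) = 1/7647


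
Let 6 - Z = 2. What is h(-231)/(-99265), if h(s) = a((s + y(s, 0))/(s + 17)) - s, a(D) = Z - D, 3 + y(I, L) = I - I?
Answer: -25028/10621355 ≈ -0.0023564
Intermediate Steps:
Z = 4 (Z = 6 - 1*2 = 6 - 2 = 4)
y(I, L) = -3 (y(I, L) = -3 + (I - I) = -3 + 0 = -3)
a(D) = 4 - D
h(s) = 4 - s - (-3 + s)/(17 + s) (h(s) = (4 - (s - 3)/(s + 17)) - s = (4 - (-3 + s)/(17 + s)) - s = 4 - s - (-3 + s)/(17 + s))
h(-231)/(-99265) = ((71 - 1*(-231)**2 - 14*(-231))/(17 - 231))/(-99265) = ((71 - 1*53361 + 3234)/(-214))*(-1/99265) = -(71 - 53361 + 3234)/214*(-1/99265) = -1/214*(-50056)*(-1/99265) = (25028/107)*(-1/99265) = -25028/10621355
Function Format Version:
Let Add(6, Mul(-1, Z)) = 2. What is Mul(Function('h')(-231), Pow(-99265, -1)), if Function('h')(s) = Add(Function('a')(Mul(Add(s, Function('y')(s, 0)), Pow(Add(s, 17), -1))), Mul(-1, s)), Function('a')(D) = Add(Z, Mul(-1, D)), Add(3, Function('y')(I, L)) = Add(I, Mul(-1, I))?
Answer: Rational(-25028, 10621355) ≈ -0.0023564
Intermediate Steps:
Z = 4 (Z = Add(6, Mul(-1, 2)) = Add(6, -2) = 4)
Function('y')(I, L) = -3 (Function('y')(I, L) = Add(-3, Add(I, Mul(-1, I))) = Add(-3, 0) = -3)
Function('a')(D) = Add(4, Mul(-1, D))
Function('h')(s) = Add(4, Mul(-1, s), Mul(-1, Pow(Add(17, s), -1), Add(-3, s))) (Function('h')(s) = Add(Add(4, Mul(-1, Mul(Add(s, -3), Pow(Add(s, 17), -1)))), Mul(-1, s)) = Add(Add(4, Mul(-1, Mul(Add(-3, s), Pow(Add(17, s), -1)))), Mul(-1, s)) = Add(Add(4, Mul(-1, Mul(Pow(Add(17, s), -1), Add(-3, s)))), Mul(-1, s)) = Add(Add(4, Mul(-1, Pow(Add(17, s), -1), Add(-3, s))), Mul(-1, s)) = Add(4, Mul(-1, s), Mul(-1, Pow(Add(17, s), -1), Add(-3, s))))
Mul(Function('h')(-231), Pow(-99265, -1)) = Mul(Mul(Pow(Add(17, -231), -1), Add(71, Mul(-1, Pow(-231, 2)), Mul(-14, -231))), Pow(-99265, -1)) = Mul(Mul(Pow(-214, -1), Add(71, Mul(-1, 53361), 3234)), Rational(-1, 99265)) = Mul(Mul(Rational(-1, 214), Add(71, -53361, 3234)), Rational(-1, 99265)) = Mul(Mul(Rational(-1, 214), -50056), Rational(-1, 99265)) = Mul(Rational(25028, 107), Rational(-1, 99265)) = Rational(-25028, 10621355)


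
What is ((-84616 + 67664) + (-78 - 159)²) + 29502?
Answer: 68719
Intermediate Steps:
((-84616 + 67664) + (-78 - 159)²) + 29502 = (-16952 + (-237)²) + 29502 = (-16952 + 56169) + 29502 = 39217 + 29502 = 68719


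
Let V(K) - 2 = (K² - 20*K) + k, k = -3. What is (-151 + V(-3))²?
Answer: 6889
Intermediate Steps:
V(K) = -1 + K² - 20*K (V(K) = 2 + ((K² - 20*K) - 3) = 2 + (-3 + K² - 20*K) = -1 + K² - 20*K)
(-151 + V(-3))² = (-151 + (-1 + (-3)² - 20*(-3)))² = (-151 + (-1 + 9 + 60))² = (-151 + 68)² = (-83)² = 6889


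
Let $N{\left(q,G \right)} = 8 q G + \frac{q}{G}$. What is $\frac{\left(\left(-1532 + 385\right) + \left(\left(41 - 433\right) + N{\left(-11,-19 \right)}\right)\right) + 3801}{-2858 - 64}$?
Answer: $- \frac{24919}{18506} \approx -1.3465$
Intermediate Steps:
$N{\left(q,G \right)} = \frac{q}{G} + 8 G q$ ($N{\left(q,G \right)} = 8 G q + \frac{q}{G} = \frac{q}{G} + 8 G q$)
$\frac{\left(\left(-1532 + 385\right) + \left(\left(41 - 433\right) + N{\left(-11,-19 \right)}\right)\right) + 3801}{-2858 - 64} = \frac{\left(\left(-1532 + 385\right) + \left(\left(41 - 433\right) + \left(- \frac{11}{-19} + 8 \left(-19\right) \left(-11\right)\right)\right)\right) + 3801}{-2858 - 64} = \frac{\left(-1147 + \left(-392 + \left(\left(-11\right) \left(- \frac{1}{19}\right) + 1672\right)\right)\right) + 3801}{-2922} = \left(\left(-1147 + \left(-392 + \left(\frac{11}{19} + 1672\right)\right)\right) + 3801\right) \left(- \frac{1}{2922}\right) = \left(\left(-1147 + \left(-392 + \frac{31779}{19}\right)\right) + 3801\right) \left(- \frac{1}{2922}\right) = \left(\left(-1147 + \frac{24331}{19}\right) + 3801\right) \left(- \frac{1}{2922}\right) = \left(\frac{2538}{19} + 3801\right) \left(- \frac{1}{2922}\right) = \frac{74757}{19} \left(- \frac{1}{2922}\right) = - \frac{24919}{18506}$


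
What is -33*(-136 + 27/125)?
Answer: 560109/125 ≈ 4480.9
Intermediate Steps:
-33*(-136 + 27/125) = -33*(-16973/125) = 560109/125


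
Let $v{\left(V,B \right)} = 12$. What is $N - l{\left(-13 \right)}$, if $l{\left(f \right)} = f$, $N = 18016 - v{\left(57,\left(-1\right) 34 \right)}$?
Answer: $18017$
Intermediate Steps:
$N = 18004$ ($N = 18016 - 12 = 18004$)
$N - l{\left(-13 \right)} = 18004 - -13 = 18004 + 13 = 18017$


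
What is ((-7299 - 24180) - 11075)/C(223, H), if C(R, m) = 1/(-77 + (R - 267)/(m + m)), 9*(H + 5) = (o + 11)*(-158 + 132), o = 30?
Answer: 330176486/101 ≈ 3.2691e+6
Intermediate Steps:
H = -1111/9 (H = -5 + ((30 + 11)*(-158 + 132))/9 = -5 + (41*(-26))/9 = -5 + (⅑)*(-1066) = -5 - 1066/9 = -1111/9 ≈ -123.44)
C(R, m) = 1/(-77 + (-267 + R)/(2*m)) (C(R, m) = 1/(-77 + (-267 + R)/((2*m))) = 1/(-77 + (-267 + R)*(1/(2*m))) = 1/(-77 + (-267 + R)/(2*m)))
((-7299 - 24180) - 11075)/C(223, H) = ((-7299 - 24180) - 11075)/((-2*(-1111/9)/(267 - 1*223 + 154*(-1111/9)))) = (-31479 - 11075)/((-2*(-1111/9)/(267 - 223 - 171094/9))) = -42554/((-2*(-1111/9)/(-170698/9))) = -42554/((-2*(-1111/9)*(-9/170698))) = -42554/(-101/7759) = -42554*(-7759/101) = 330176486/101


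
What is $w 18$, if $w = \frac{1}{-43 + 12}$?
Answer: $- \frac{18}{31} \approx -0.58065$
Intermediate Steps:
$w = - \frac{1}{31}$ ($w = \frac{1}{-31} = - \frac{1}{31} \approx -0.032258$)
$w 18 = \left(- \frac{1}{31}\right) 18 = - \frac{18}{31}$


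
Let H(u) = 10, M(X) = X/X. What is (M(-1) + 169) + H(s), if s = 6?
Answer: 180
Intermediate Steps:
M(X) = 1
(M(-1) + 169) + H(s) = (1 + 169) + 10 = 170 + 10 = 180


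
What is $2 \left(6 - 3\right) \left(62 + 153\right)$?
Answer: $1290$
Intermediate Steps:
$2 \left(6 - 3\right) \left(62 + 153\right) = 2 \cdot 3 \cdot 215 = 6 \cdot 215 = 1290$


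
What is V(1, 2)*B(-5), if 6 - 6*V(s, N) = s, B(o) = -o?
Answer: 25/6 ≈ 4.1667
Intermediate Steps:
V(s, N) = 1 - s/6
V(1, 2)*B(-5) = (1 - ⅙*1)*(-1*(-5)) = (1 - ⅙)*5 = (⅚)*5 = 25/6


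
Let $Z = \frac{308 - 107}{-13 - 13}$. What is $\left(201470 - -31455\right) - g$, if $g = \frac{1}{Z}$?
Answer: $\frac{46817951}{201} \approx 2.3293 \cdot 10^{5}$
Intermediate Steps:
$Z = - \frac{201}{26}$ ($Z = \frac{1}{-26} \cdot 201 = \left(- \frac{1}{26}\right) 201 = - \frac{201}{26} \approx -7.7308$)
$g = - \frac{26}{201}$ ($g = \frac{1}{- \frac{201}{26}} = - \frac{26}{201} \approx -0.12935$)
$\left(201470 - -31455\right) - g = \left(201470 - -31455\right) - - \frac{26}{201} = \left(201470 + 31455\right) + \frac{26}{201} = 232925 + \frac{26}{201} = \frac{46817951}{201}$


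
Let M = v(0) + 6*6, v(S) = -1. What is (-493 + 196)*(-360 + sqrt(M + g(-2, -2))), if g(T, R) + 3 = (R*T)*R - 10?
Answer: 106920 - 297*sqrt(14) ≈ 1.0581e+5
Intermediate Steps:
M = 35 (M = -1 + 6*6 = -1 + 36 = 35)
g(T, R) = -13 + T*R**2 (g(T, R) = -3 + ((R*T)*R - 10) = -3 + (T*R**2 - 10) = -3 + (-10 + T*R**2) = -13 + T*R**2)
(-493 + 196)*(-360 + sqrt(M + g(-2, -2))) = (-493 + 196)*(-360 + sqrt(35 + (-13 - 2*(-2)**2))) = -297*(-360 + sqrt(35 + (-13 - 2*4))) = -297*(-360 + sqrt(35 + (-13 - 8))) = -297*(-360 + sqrt(35 - 21)) = -297*(-360 + sqrt(14)) = 106920 - 297*sqrt(14)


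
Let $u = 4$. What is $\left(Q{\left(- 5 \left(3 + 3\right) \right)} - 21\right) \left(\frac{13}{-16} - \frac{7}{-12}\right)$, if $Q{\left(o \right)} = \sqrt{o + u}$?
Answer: $\frac{77}{16} - \frac{11 i \sqrt{26}}{48} \approx 4.8125 - 1.1685 i$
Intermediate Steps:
$Q{\left(o \right)} = \sqrt{4 + o}$ ($Q{\left(o \right)} = \sqrt{o + 4} = \sqrt{4 + o}$)
$\left(Q{\left(- 5 \left(3 + 3\right) \right)} - 21\right) \left(\frac{13}{-16} - \frac{7}{-12}\right) = \left(\sqrt{4 - 5 \left(3 + 3\right)} - 21\right) \left(\frac{13}{-16} - \frac{7}{-12}\right) = \left(\sqrt{4 - 30} - 21\right) \left(13 \left(- \frac{1}{16}\right) - - \frac{7}{12}\right) = \left(\sqrt{4 - 30} - 21\right) \left(- \frac{13}{16} + \frac{7}{12}\right) = \left(\sqrt{-26} - 21\right) \left(- \frac{11}{48}\right) = \left(i \sqrt{26} - 21\right) \left(- \frac{11}{48}\right) = \left(-21 + i \sqrt{26}\right) \left(- \frac{11}{48}\right) = \frac{77}{16} - \frac{11 i \sqrt{26}}{48}$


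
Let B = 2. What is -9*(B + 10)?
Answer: -108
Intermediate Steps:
-9*(B + 10) = -9*(2 + 10) = -9*12 = -108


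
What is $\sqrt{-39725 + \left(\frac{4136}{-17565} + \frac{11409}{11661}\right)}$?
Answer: $\frac{4 i \sqrt{68481692628937590}}{5251935} \approx 199.31 i$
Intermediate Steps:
$\sqrt{-39725 + \left(\frac{4136}{-17565} + \frac{11409}{11661}\right)} = \sqrt{-39725 + \left(4136 \left(- \frac{1}{17565}\right) + 11409 \cdot \frac{1}{11661}\right)} = \sqrt{-39725 + \left(- \frac{4136}{17565} + \frac{3803}{3887}\right)} = \sqrt{-39725 + \frac{50723063}{68275155}} = \sqrt{- \frac{2712179809312}{68275155}} = \frac{4 i \sqrt{68481692628937590}}{5251935}$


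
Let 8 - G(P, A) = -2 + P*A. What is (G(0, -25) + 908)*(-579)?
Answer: -531522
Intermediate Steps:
G(P, A) = 10 - A*P (G(P, A) = 8 - (-2 + P*A) = 8 - (-2 + A*P) = 8 + (2 - A*P) = 10 - A*P)
(G(0, -25) + 908)*(-579) = ((10 - 1*(-25)*0) + 908)*(-579) = ((10 + 0) + 908)*(-579) = (10 + 908)*(-579) = 918*(-579) = -531522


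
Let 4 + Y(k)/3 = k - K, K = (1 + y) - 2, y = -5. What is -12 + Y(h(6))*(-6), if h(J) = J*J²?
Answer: -3936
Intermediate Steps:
K = -6 (K = (1 - 5) - 2 = -4 - 2 = -6)
h(J) = J³
Y(k) = 6 + 3*k (Y(k) = -12 + 3*(k - 1*(-6)) = -12 + 3*(k + 6) = -12 + 3*(6 + k) = -12 + (18 + 3*k) = 6 + 3*k)
-12 + Y(h(6))*(-6) = -12 + (6 + 3*6³)*(-6) = -12 + (6 + 3*216)*(-6) = -12 + (6 + 648)*(-6) = -12 + 654*(-6) = -12 - 3924 = -3936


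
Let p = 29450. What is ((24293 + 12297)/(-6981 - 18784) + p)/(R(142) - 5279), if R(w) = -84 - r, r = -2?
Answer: -50582844/9208411 ≈ -5.4931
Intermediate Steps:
R(w) = -82 (R(w) = -84 - 1*(-2) = -84 + 2 = -82)
((24293 + 12297)/(-6981 - 18784) + p)/(R(142) - 5279) = ((24293 + 12297)/(-6981 - 18784) + 29450)/(-82 - 5279) = (36590/(-25765) + 29450)/(-5361) = (36590*(-1/25765) + 29450)*(-1/5361) = (-7318/5153 + 29450)*(-1/5361) = (151748532/5153)*(-1/5361) = -50582844/9208411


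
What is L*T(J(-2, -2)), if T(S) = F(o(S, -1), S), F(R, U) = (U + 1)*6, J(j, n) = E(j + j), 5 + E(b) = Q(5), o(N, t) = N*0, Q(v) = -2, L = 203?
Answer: -7308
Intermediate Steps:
o(N, t) = 0
E(b) = -7 (E(b) = -5 - 2 = -7)
J(j, n) = -7
F(R, U) = 6 + 6*U (F(R, U) = (1 + U)*6 = 6 + 6*U)
T(S) = 6 + 6*S
L*T(J(-2, -2)) = 203*(6 + 6*(-7)) = 203*(6 - 42) = 203*(-36) = -7308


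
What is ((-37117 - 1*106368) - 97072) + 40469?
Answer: -200088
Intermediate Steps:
((-37117 - 1*106368) - 97072) + 40469 = ((-37117 - 106368) - 97072) + 40469 = (-143485 - 97072) + 40469 = -240557 + 40469 = -200088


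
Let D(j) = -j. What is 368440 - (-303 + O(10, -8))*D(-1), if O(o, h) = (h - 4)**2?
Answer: 368599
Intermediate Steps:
O(o, h) = (-4 + h)**2
368440 - (-303 + O(10, -8))*D(-1) = 368440 - (-303 + (-4 - 8)**2)*(-1*(-1)) = 368440 - (-303 + (-12)**2) = 368440 - (-303 + 144) = 368440 - (-159) = 368440 - 1*(-159) = 368440 + 159 = 368599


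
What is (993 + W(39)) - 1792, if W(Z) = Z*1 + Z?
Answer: -721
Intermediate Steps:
W(Z) = 2*Z (W(Z) = Z + Z = 2*Z)
(993 + W(39)) - 1792 = (993 + 2*39) - 1792 = (993 + 78) - 1792 = 1071 - 1792 = -721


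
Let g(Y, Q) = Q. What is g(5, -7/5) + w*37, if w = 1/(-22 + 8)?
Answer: -283/70 ≈ -4.0429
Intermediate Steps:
w = -1/14 (w = 1/(-14) = -1/14 ≈ -0.071429)
g(5, -7/5) + w*37 = -7/5 - 1/14*37 = -7*⅕ - 37/14 = -7/5 - 37/14 = -283/70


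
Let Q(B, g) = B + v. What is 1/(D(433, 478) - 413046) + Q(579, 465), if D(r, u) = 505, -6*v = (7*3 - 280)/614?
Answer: 880071648911/1519801044 ≈ 579.07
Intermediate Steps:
v = 259/3684 (v = -(7*3 - 280)/(6*614) = -(21 - 280)/(6*614) = -(-259)/(6*614) = -⅙*(-259/614) = 259/3684 ≈ 0.070304)
Q(B, g) = 259/3684 + B (Q(B, g) = B + 259/3684 = 259/3684 + B)
1/(D(433, 478) - 413046) + Q(579, 465) = 1/(505 - 413046) + (259/3684 + 579) = 1/(-412541) + 2133295/3684 = -1/412541 + 2133295/3684 = 880071648911/1519801044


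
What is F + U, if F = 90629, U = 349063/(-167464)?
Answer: 1379704163/15224 ≈ 90627.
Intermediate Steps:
U = -31733/15224 (U = 349063*(-1/167464) = -31733/15224 ≈ -2.0844)
F + U = 90629 - 31733/15224 = 1379704163/15224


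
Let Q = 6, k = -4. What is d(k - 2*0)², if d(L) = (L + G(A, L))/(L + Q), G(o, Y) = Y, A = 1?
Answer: 16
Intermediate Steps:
d(L) = 2*L/(6 + L) (d(L) = (L + L)/(L + 6) = (2*L)/(6 + L) = 2*L/(6 + L))
d(k - 2*0)² = (2*(-4 - 2*0)/(6 + (-4 - 2*0)))² = (2*(-4 + 0)/(6 + (-4 + 0)))² = (2*(-4)/(6 - 4))² = (2*(-4)/2)² = (2*(-4)*(½))² = (-4)² = 16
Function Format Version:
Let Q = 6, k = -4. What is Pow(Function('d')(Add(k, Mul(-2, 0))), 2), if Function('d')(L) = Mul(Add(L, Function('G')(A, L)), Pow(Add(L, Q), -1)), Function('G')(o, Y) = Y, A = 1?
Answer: 16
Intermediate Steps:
Function('d')(L) = Mul(2, L, Pow(Add(6, L), -1)) (Function('d')(L) = Mul(Add(L, L), Pow(Add(L, 6), -1)) = Mul(Mul(2, L), Pow(Add(6, L), -1)) = Mul(2, L, Pow(Add(6, L), -1)))
Pow(Function('d')(Add(k, Mul(-2, 0))), 2) = Pow(Mul(2, Add(-4, Mul(-2, 0)), Pow(Add(6, Add(-4, Mul(-2, 0))), -1)), 2) = Pow(Mul(2, Add(-4, 0), Pow(Add(6, Add(-4, 0)), -1)), 2) = Pow(Mul(2, -4, Pow(Add(6, -4), -1)), 2) = Pow(Mul(2, -4, Pow(2, -1)), 2) = Pow(Mul(2, -4, Rational(1, 2)), 2) = Pow(-4, 2) = 16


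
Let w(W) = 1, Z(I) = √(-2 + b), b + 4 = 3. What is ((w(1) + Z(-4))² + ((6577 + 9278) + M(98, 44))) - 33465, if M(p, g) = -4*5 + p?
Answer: -17534 + 2*I*√3 ≈ -17534.0 + 3.4641*I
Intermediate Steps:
b = -1 (b = -4 + 3 = -1)
Z(I) = I*√3 (Z(I) = √(-2 - 1) = √(-3) = I*√3)
M(p, g) = -20 + p
((w(1) + Z(-4))² + ((6577 + 9278) + M(98, 44))) - 33465 = ((1 + I*√3)² + ((6577 + 9278) + (-20 + 98))) - 33465 = ((1 + I*√3)² + (15855 + 78)) - 33465 = ((1 + I*√3)² + 15933) - 33465 = (15933 + (1 + I*√3)²) - 33465 = -17532 + (1 + I*√3)²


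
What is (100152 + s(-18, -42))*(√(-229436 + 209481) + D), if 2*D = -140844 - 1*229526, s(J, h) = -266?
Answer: -18497388910 + 99886*I*√19955 ≈ -1.8497e+10 + 1.411e+7*I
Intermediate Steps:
D = -185185 (D = (-140844 - 1*229526)/2 = (-140844 - 229526)/2 = (½)*(-370370) = -185185)
(100152 + s(-18, -42))*(√(-229436 + 209481) + D) = (100152 - 266)*(√(-229436 + 209481) - 185185) = 99886*(√(-19955) - 185185) = 99886*(I*√19955 - 185185) = 99886*(-185185 + I*√19955) = -18497388910 + 99886*I*√19955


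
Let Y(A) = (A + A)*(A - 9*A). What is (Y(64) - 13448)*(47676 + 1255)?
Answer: -3864766104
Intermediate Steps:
Y(A) = -16*A² (Y(A) = (2*A)*(-8*A) = -16*A²)
(Y(64) - 13448)*(47676 + 1255) = (-16*64² - 13448)*(47676 + 1255) = (-16*4096 - 13448)*48931 = (-65536 - 13448)*48931 = -78984*48931 = -3864766104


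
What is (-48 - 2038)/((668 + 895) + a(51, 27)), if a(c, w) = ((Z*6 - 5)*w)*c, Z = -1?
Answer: 1043/6792 ≈ 0.15356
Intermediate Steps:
a(c, w) = -11*c*w (a(c, w) = ((-1*6 - 5)*w)*c = ((-6 - 5)*w)*c = (-11*w)*c = -11*c*w)
(-48 - 2038)/((668 + 895) + a(51, 27)) = (-48 - 2038)/((668 + 895) - 11*51*27) = -2086/(1563 - 15147) = -2086/(-13584) = -2086*(-1/13584) = 1043/6792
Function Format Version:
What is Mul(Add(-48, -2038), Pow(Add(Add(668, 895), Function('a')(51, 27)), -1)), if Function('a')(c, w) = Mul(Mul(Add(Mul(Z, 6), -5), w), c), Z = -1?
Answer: Rational(1043, 6792) ≈ 0.15356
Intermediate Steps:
Function('a')(c, w) = Mul(-11, c, w) (Function('a')(c, w) = Mul(Mul(Add(Mul(-1, 6), -5), w), c) = Mul(Mul(Add(-6, -5), w), c) = Mul(Mul(-11, w), c) = Mul(-11, c, w))
Mul(Add(-48, -2038), Pow(Add(Add(668, 895), Function('a')(51, 27)), -1)) = Mul(Add(-48, -2038), Pow(Add(Add(668, 895), Mul(-11, 51, 27)), -1)) = Mul(-2086, Pow(Add(1563, -15147), -1)) = Mul(-2086, Pow(-13584, -1)) = Mul(-2086, Rational(-1, 13584)) = Rational(1043, 6792)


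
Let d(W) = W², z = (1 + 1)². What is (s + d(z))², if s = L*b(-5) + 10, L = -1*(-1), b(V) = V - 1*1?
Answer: 400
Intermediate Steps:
b(V) = -1 + V (b(V) = V - 1 = -1 + V)
L = 1
z = 4 (z = 2² = 4)
s = 4 (s = 1*(-1 - 5) + 10 = 1*(-6) + 10 = -6 + 10 = 4)
(s + d(z))² = (4 + 4²)² = (4 + 16)² = 20² = 400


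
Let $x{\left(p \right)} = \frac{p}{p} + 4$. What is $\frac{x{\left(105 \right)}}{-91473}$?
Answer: $- \frac{5}{91473} \approx -5.4661 \cdot 10^{-5}$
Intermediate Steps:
$x{\left(p \right)} = 5$ ($x{\left(p \right)} = 1 + 4 = 5$)
$\frac{x{\left(105 \right)}}{-91473} = \frac{5}{-91473} = 5 \left(- \frac{1}{91473}\right) = - \frac{5}{91473}$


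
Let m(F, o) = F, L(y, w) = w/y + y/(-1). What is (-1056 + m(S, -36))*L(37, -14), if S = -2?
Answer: 1463214/37 ≈ 39546.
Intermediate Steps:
L(y, w) = -y + w/y (L(y, w) = w/y + y*(-1) = w/y - y = -y + w/y)
(-1056 + m(S, -36))*L(37, -14) = (-1056 - 2)*(-1*37 - 14/37) = -1058*(-37 - 14*1/37) = -1058*(-37 - 14/37) = -1058*(-1383/37) = 1463214/37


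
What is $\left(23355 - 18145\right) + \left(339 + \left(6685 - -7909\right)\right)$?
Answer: $20143$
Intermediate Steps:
$\left(23355 - 18145\right) + \left(339 + \left(6685 - -7909\right)\right) = 5210 + \left(339 + \left(6685 + 7909\right)\right) = 5210 + \left(339 + 14594\right) = 5210 + 14933 = 20143$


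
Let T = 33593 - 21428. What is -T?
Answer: -12165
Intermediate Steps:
T = 12165
-T = -1*12165 = -12165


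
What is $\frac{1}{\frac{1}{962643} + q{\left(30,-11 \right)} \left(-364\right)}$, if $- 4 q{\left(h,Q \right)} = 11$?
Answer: $\frac{962643}{963605644} \approx 0.000999$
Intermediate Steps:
$q{\left(h,Q \right)} = - \frac{11}{4}$ ($q{\left(h,Q \right)} = \left(- \frac{1}{4}\right) 11 = - \frac{11}{4}$)
$\frac{1}{\frac{1}{962643} + q{\left(30,-11 \right)} \left(-364\right)} = \frac{1}{\frac{1}{962643} - -1001} = \frac{1}{\frac{1}{962643} + 1001} = \frac{1}{\frac{963605644}{962643}} = \frac{962643}{963605644}$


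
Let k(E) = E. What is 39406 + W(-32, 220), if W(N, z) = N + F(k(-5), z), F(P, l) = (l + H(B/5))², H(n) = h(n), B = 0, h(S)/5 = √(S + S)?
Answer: 87774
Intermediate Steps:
h(S) = 5*√2*√S (h(S) = 5*√(S + S) = 5*√(2*S) = 5*(√2*√S) = 5*√2*√S)
H(n) = 5*√2*√n
F(P, l) = l² (F(P, l) = (l + 5*√2*√(0/5))² = (l + 5*√2*√(0*(⅕)))² = (l + 5*√2*√0)² = (l + 5*√2*0)² = (l + 0)² = l²)
W(N, z) = N + z²
39406 + W(-32, 220) = 39406 + (-32 + 220²) = 39406 + (-32 + 48400) = 39406 + 48368 = 87774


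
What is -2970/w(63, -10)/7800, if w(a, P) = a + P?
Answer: -99/13780 ≈ -0.0071843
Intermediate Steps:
w(a, P) = P + a
-2970/w(63, -10)/7800 = -2970/(-10 + 63)/7800 = -2970/53*(1/7800) = -2970*1/53*(1/7800) = -2970/53*1/7800 = -99/13780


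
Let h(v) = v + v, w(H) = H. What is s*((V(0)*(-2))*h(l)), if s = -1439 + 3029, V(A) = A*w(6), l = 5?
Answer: 0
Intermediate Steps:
h(v) = 2*v
V(A) = 6*A (V(A) = A*6 = 6*A)
s = 1590
s*((V(0)*(-2))*h(l)) = 1590*(((6*0)*(-2))*(2*5)) = 1590*((0*(-2))*10) = 1590*(0*10) = 1590*0 = 0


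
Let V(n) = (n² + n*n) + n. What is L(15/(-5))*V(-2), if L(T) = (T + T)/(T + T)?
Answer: 6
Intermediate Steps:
L(T) = 1 (L(T) = (2*T)/((2*T)) = (2*T)*(1/(2*T)) = 1)
V(n) = n + 2*n² (V(n) = (n² + n²) + n = 2*n² + n = n + 2*n²)
L(15/(-5))*V(-2) = 1*(-2*(1 + 2*(-2))) = 1*(-2*(1 - 4)) = 1*(-2*(-3)) = 1*6 = 6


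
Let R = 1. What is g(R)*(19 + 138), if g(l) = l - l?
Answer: 0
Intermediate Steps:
g(l) = 0
g(R)*(19 + 138) = 0*(19 + 138) = 0*157 = 0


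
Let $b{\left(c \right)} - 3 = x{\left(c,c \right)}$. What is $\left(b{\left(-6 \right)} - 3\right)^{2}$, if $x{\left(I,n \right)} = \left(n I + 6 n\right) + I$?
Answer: $36$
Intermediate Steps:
$x{\left(I,n \right)} = I + 6 n + I n$ ($x{\left(I,n \right)} = \left(I n + 6 n\right) + I = \left(6 n + I n\right) + I = I + 6 n + I n$)
$b{\left(c \right)} = 3 + c^{2} + 7 c$ ($b{\left(c \right)} = 3 + \left(c + 6 c + c c\right) = 3 + \left(c + 6 c + c^{2}\right) = 3 + \left(c^{2} + 7 c\right) = 3 + c^{2} + 7 c$)
$\left(b{\left(-6 \right)} - 3\right)^{2} = \left(\left(3 + \left(-6\right)^{2} + 7 \left(-6\right)\right) - 3\right)^{2} = \left(\left(3 + 36 - 42\right) - 3\right)^{2} = \left(-3 - 3\right)^{2} = \left(-6\right)^{2} = 36$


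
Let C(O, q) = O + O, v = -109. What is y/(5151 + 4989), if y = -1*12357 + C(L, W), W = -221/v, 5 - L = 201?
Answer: -12749/10140 ≈ -1.2573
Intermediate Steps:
L = -196 (L = 5 - 1*201 = 5 - 201 = -196)
W = 221/109 (W = -221/(-109) = -221*(-1/109) = 221/109 ≈ 2.0275)
C(O, q) = 2*O
y = -12749 (y = -1*12357 + 2*(-196) = -12357 - 392 = -12749)
y/(5151 + 4989) = -12749/(5151 + 4989) = -12749/10140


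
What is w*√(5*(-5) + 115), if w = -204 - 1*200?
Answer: -1212*√10 ≈ -3832.7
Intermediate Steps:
w = -404 (w = -204 - 200 = -404)
w*√(5*(-5) + 115) = -404*√(5*(-5) + 115) = -404*√(-25 + 115) = -1212*√10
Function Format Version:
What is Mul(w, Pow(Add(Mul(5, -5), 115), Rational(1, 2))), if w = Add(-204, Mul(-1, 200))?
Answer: Mul(-1212, Pow(10, Rational(1, 2))) ≈ -3832.7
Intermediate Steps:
w = -404 (w = Add(-204, -200) = -404)
Mul(w, Pow(Add(Mul(5, -5), 115), Rational(1, 2))) = Mul(-404, Pow(Add(Mul(5, -5), 115), Rational(1, 2))) = Mul(-404, Pow(Add(-25, 115), Rational(1, 2))) = Mul(-404, Pow(90, Rational(1, 2))) = Mul(-404, Mul(3, Pow(10, Rational(1, 2)))) = Mul(-1212, Pow(10, Rational(1, 2)))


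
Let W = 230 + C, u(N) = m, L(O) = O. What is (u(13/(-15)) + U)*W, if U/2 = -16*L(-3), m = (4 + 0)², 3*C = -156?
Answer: 19936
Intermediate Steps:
C = -52 (C = (⅓)*(-156) = -52)
m = 16 (m = 4² = 16)
U = 96 (U = 2*(-16*(-3)) = 2*48 = 96)
u(N) = 16
W = 178 (W = 230 - 52 = 178)
(u(13/(-15)) + U)*W = (16 + 96)*178 = 112*178 = 19936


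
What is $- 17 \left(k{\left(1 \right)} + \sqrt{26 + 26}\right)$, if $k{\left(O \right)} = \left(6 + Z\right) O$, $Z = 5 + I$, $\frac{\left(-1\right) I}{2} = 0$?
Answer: $-187 - 34 \sqrt{13} \approx -309.59$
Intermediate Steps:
$I = 0$ ($I = \left(-2\right) 0 = 0$)
$Z = 5$ ($Z = 5 + 0 = 5$)
$k{\left(O \right)} = 11 O$ ($k{\left(O \right)} = \left(6 + 5\right) O = 11 O$)
$- 17 \left(k{\left(1 \right)} + \sqrt{26 + 26}\right) = - 17 \left(11 \cdot 1 + \sqrt{26 + 26}\right) = - 17 \left(11 + \sqrt{52}\right) = - 17 \left(11 + 2 \sqrt{13}\right) = -187 - 34 \sqrt{13}$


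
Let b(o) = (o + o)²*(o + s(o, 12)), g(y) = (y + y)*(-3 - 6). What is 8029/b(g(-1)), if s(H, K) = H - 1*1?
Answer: 1147/6480 ≈ 0.17701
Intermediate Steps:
s(H, K) = -1 + H (s(H, K) = H - 1 = -1 + H)
g(y) = -18*y (g(y) = (2*y)*(-9) = -18*y)
b(o) = 4*o²*(-1 + 2*o) (b(o) = (o + o)²*(o + (-1 + o)) = (2*o)²*(-1 + 2*o) = (4*o²)*(-1 + 2*o) = 4*o²*(-1 + 2*o))
8029/b(g(-1)) = 8029/(((-18*(-1))²*(-4 + 8*(-18*(-1))))) = 8029/((18²*(-4 + 8*18))) = 8029/((324*(-4 + 144))) = 8029/((324*140)) = 8029/45360 = 8029*(1/45360) = 1147/6480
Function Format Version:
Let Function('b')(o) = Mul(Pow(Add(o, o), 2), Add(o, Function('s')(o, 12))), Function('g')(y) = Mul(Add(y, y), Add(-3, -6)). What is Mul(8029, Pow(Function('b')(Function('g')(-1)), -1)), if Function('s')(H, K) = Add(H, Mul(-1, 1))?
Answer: Rational(1147, 6480) ≈ 0.17701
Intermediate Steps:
Function('s')(H, K) = Add(-1, H) (Function('s')(H, K) = Add(H, -1) = Add(-1, H))
Function('g')(y) = Mul(-18, y) (Function('g')(y) = Mul(Mul(2, y), -9) = Mul(-18, y))
Function('b')(o) = Mul(4, Pow(o, 2), Add(-1, Mul(2, o))) (Function('b')(o) = Mul(Pow(Add(o, o), 2), Add(o, Add(-1, o))) = Mul(Pow(Mul(2, o), 2), Add(-1, Mul(2, o))) = Mul(Mul(4, Pow(o, 2)), Add(-1, Mul(2, o))) = Mul(4, Pow(o, 2), Add(-1, Mul(2, o))))
Mul(8029, Pow(Function('b')(Function('g')(-1)), -1)) = Mul(8029, Pow(Mul(Pow(Mul(-18, -1), 2), Add(-4, Mul(8, Mul(-18, -1)))), -1)) = Mul(8029, Pow(Mul(Pow(18, 2), Add(-4, Mul(8, 18))), -1)) = Mul(8029, Pow(Mul(324, Add(-4, 144)), -1)) = Mul(8029, Pow(Mul(324, 140), -1)) = Mul(8029, Pow(45360, -1)) = Mul(8029, Rational(1, 45360)) = Rational(1147, 6480)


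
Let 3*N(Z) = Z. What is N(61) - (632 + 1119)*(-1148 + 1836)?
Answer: -3614003/3 ≈ -1.2047e+6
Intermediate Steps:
N(Z) = Z/3
N(61) - (632 + 1119)*(-1148 + 1836) = (⅓)*61 - (632 + 1119)*(-1148 + 1836) = 61/3 - 1751*688 = 61/3 - 1*1204688 = 61/3 - 1204688 = -3614003/3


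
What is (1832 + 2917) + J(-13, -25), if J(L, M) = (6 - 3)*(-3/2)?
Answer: 9489/2 ≈ 4744.5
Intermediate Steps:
J(L, M) = -9/2 (J(L, M) = 3*(-3*1/2) = 3*(-3/2) = -9/2)
(1832 + 2917) + J(-13, -25) = (1832 + 2917) - 9/2 = 4749 - 9/2 = 9489/2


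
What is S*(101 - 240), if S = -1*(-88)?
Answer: -12232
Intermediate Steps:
S = 88
S*(101 - 240) = 88*(101 - 240) = 88*(-139) = -12232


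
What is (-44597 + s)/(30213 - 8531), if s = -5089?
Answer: -24843/10841 ≈ -2.2916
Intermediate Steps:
(-44597 + s)/(30213 - 8531) = (-44597 - 5089)/(30213 - 8531) = -49686/21682 = -49686*1/21682 = -24843/10841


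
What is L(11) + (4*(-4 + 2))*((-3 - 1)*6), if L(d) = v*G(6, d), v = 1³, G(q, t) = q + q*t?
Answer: 264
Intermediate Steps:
v = 1
L(d) = 6 + 6*d (L(d) = 1*(6*(1 + d)) = 1*(6 + 6*d) = 6 + 6*d)
L(11) + (4*(-4 + 2))*((-3 - 1)*6) = (6 + 6*11) + (4*(-4 + 2))*((-3 - 1)*6) = (6 + 66) + (4*(-2))*(-4*6) = 72 - 8*(-24) = 72 + 192 = 264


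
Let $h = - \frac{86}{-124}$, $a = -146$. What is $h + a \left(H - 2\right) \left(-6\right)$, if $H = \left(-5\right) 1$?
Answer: $- \frac{380141}{62} \approx -6131.3$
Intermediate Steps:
$H = -5$
$h = \frac{43}{62}$ ($h = \left(-86\right) \left(- \frac{1}{124}\right) = \frac{43}{62} \approx 0.69355$)
$h + a \left(H - 2\right) \left(-6\right) = \frac{43}{62} - 146 \left(-5 - 2\right) \left(-6\right) = \frac{43}{62} - 146 \left(\left(-7\right) \left(-6\right)\right) = \frac{43}{62} - 6132 = - \frac{380141}{62}$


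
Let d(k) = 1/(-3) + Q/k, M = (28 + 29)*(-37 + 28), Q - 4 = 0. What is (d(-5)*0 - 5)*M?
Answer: 2565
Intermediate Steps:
Q = 4 (Q = 4 + 0 = 4)
M = -513 (M = 57*(-9) = -513)
d(k) = -⅓ + 4/k (d(k) = 1/(-3) + 4/k = 1*(-⅓) + 4/k = -⅓ + 4/k)
(d(-5)*0 - 5)*M = (((⅓)*(12 - 1*(-5))/(-5))*0 - 5)*(-513) = (((⅓)*(-⅕)*(12 + 5))*0 - 5)*(-513) = (((⅓)*(-⅕)*17)*0 - 5)*(-513) = (-17/15*0 - 5)*(-513) = (0 - 5)*(-513) = -5*(-513) = 2565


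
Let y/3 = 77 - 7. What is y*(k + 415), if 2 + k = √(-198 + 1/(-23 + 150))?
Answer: 86730 + 210*I*√3193415/127 ≈ 86730.0 + 2954.9*I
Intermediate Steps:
k = -2 + I*√3193415/127 (k = -2 + √(-198 + 1/(-23 + 150)) = -2 + √(-198 + 1/127) = -2 + √(-25145/127) = -2 + I*√3193415/127 ≈ -2.0 + 14.071*I)
y = 210 (y = 3*(77 - 7) = 3*70 = 210)
y*(k + 415) = 210*((-2 + I*√3193415/127) + 415) = 210*(413 + I*√3193415/127) = 86730 + 210*I*√3193415/127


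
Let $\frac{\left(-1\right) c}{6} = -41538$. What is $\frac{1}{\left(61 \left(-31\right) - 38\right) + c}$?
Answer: $\frac{1}{247299} \approx 4.0437 \cdot 10^{-6}$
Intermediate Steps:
$c = 249228$ ($c = \left(-6\right) \left(-41538\right) = 249228$)
$\frac{1}{\left(61 \left(-31\right) - 38\right) + c} = \frac{1}{\left(61 \left(-31\right) - 38\right) + 249228} = \frac{1}{\left(-1891 - 38\right) + 249228} = \frac{1}{-1929 + 249228} = \frac{1}{247299}$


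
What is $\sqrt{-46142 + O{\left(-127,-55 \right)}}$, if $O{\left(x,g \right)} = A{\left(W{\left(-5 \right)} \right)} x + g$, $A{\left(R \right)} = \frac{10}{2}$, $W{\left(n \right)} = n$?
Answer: $4 i \sqrt{2927} \approx 216.41 i$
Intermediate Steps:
$A{\left(R \right)} = 5$ ($A{\left(R \right)} = 10 \cdot \frac{1}{2} = 5$)
$O{\left(x,g \right)} = g + 5 x$ ($O{\left(x,g \right)} = 5 x + g = g + 5 x$)
$\sqrt{-46142 + O{\left(-127,-55 \right)}} = \sqrt{-46142 + \left(-55 + 5 \left(-127\right)\right)} = \sqrt{-46142 - 690} = \sqrt{-46832} = 4 i \sqrt{2927}$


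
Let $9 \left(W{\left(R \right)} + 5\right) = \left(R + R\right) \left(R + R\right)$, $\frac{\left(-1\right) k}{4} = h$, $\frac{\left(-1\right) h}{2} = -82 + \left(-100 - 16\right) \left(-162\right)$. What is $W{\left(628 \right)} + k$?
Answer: $\frac{2924611}{9} \approx 3.2496 \cdot 10^{5}$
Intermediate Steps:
$h = -37420$ ($h = - 2 \left(-82 + \left(-100 - 16\right) \left(-162\right)\right) = - 2 \left(-82 - -18792\right) = - 2 \left(-82 + 18792\right) = \left(-2\right) 18710 = -37420$)
$k = 149680$ ($k = \left(-4\right) \left(-37420\right) = 149680$)
$W{\left(R \right)} = -5 + \frac{4 R^{2}}{9}$ ($W{\left(R \right)} = -5 + \frac{\left(R + R\right) \left(R + R\right)}{9} = -5 + \frac{2 R 2 R}{9} = -5 + \frac{4 R^{2}}{9}$)
$W{\left(628 \right)} + k = \left(-5 + \frac{4 \cdot 628^{2}}{9}\right) + 149680 = \left(-5 + \frac{4}{9} \cdot 394384\right) + 149680 = \left(-5 + \frac{1577536}{9}\right) + 149680 = \frac{1577491}{9} + 149680 = \frac{2924611}{9}$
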